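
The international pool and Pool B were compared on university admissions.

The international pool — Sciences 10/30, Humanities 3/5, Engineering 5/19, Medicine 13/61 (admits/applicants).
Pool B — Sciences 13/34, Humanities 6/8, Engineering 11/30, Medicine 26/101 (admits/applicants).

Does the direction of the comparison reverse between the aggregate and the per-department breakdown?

No

Sciences: the international pool 10/30 = 33.3%, Pool B 13/34 = 38.2% → Pool B
Humanities: the international pool 3/5 = 60.0%, Pool B 6/8 = 75.0% → Pool B
Engineering: the international pool 5/19 = 26.3%, Pool B 11/30 = 36.7% → Pool B
Medicine: the international pool 13/61 = 21.3%, Pool B 26/101 = 25.7% → Pool B
Overall: the international pool 31/115 = 27.0%, Pool B 56/173 = 32.4% → Pool B
Pool B wins overall and in every department group — no reversal.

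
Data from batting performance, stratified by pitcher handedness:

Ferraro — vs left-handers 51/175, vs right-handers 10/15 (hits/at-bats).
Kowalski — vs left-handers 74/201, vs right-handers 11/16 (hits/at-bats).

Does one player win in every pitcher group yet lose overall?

Vs left-handers: Ferraro 51/175 = 29.1%, Kowalski 74/201 = 36.8% → Kowalski
Vs right-handers: Ferraro 10/15 = 66.7%, Kowalski 11/16 = 68.8% → Kowalski
Overall: Ferraro 61/190 = 32.1%, Kowalski 85/217 = 39.2% → Kowalski
Kowalski wins overall and in every pitcher group — no reversal.

No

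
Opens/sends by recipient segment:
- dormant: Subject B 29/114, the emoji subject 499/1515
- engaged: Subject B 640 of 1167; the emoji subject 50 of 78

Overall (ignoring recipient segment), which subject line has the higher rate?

Subject B

Dormant: Subject B 29/114 = 25.4%, the emoji subject 499/1515 = 32.9% → the emoji subject
Engaged: Subject B 640/1167 = 54.8%, the emoji subject 50/78 = 64.1% → the emoji subject
Overall: Subject B 669/1281 = 52.2%, the emoji subject 549/1593 = 34.5% → Subject B
(The emoji subject wins every recipient group but Subject B wins overall — the emoji subject's sends skew toward the low-rate dormant group.)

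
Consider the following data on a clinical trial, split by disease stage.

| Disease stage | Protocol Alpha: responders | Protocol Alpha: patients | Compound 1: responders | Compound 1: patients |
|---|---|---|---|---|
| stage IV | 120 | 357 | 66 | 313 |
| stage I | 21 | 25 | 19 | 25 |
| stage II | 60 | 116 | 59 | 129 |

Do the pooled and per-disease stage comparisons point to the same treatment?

Yes

Stage IV: Protocol Alpha 120/357 = 33.6%, Compound 1 66/313 = 21.1% → Protocol Alpha
Stage I: Protocol Alpha 21/25 = 84.0%, Compound 1 19/25 = 76.0% → Protocol Alpha
Stage II: Protocol Alpha 60/116 = 51.7%, Compound 1 59/129 = 45.7% → Protocol Alpha
Overall: Protocol Alpha 201/498 = 40.4%, Compound 1 144/467 = 30.8% → Protocol Alpha
Protocol Alpha wins overall and in every disease group — no reversal.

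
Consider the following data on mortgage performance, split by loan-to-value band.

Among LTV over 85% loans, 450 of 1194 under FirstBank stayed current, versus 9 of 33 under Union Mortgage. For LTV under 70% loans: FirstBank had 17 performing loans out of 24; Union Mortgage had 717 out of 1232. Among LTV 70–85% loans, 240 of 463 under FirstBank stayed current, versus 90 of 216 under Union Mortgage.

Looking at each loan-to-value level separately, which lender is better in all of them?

LTV over 85%: FirstBank 450/1194 = 37.7%, Union Mortgage 9/33 = 27.3% → FirstBank
LTV under 70%: FirstBank 17/24 = 70.8%, Union Mortgage 717/1232 = 58.2% → FirstBank
LTV 70–85%: FirstBank 240/463 = 51.8%, Union Mortgage 90/216 = 41.7% → FirstBank
FirstBank has the higher rate in all 3 groups.

FirstBank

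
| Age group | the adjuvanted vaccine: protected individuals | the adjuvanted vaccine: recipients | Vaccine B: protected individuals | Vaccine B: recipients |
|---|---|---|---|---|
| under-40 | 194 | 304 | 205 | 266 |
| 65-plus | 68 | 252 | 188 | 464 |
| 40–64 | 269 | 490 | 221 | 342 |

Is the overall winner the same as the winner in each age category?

Yes

Under-40: the adjuvanted vaccine 194/304 = 63.8%, Vaccine B 205/266 = 77.1% → Vaccine B
65-plus: the adjuvanted vaccine 68/252 = 27.0%, Vaccine B 188/464 = 40.5% → Vaccine B
40–64: the adjuvanted vaccine 269/490 = 54.9%, Vaccine B 221/342 = 64.6% → Vaccine B
Overall: the adjuvanted vaccine 531/1046 = 50.8%, Vaccine B 614/1072 = 57.3% → Vaccine B
Vaccine B wins overall and in every age group — no reversal.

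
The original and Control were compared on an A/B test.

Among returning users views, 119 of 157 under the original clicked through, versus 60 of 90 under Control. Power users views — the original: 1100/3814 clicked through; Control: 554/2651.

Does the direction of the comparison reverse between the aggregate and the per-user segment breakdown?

No

Returning users: the original 119/157 = 75.8%, Control 60/90 = 66.7% → the original
Power users: the original 1100/3814 = 28.8%, Control 554/2651 = 20.9% → the original
Overall: the original 1219/3971 = 30.7%, Control 614/2741 = 22.4% → the original
The original wins overall and in every user group — no reversal.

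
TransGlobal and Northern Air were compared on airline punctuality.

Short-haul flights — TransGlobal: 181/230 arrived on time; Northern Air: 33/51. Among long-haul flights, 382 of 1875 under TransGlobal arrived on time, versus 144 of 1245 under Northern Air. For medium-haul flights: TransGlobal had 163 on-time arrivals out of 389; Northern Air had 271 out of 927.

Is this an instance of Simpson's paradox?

Short-haul: TransGlobal 181/230 = 78.7%, Northern Air 33/51 = 64.7% → TransGlobal
Long-haul: TransGlobal 382/1875 = 20.4%, Northern Air 144/1245 = 11.6% → TransGlobal
Medium-haul: TransGlobal 163/389 = 41.9%, Northern Air 271/927 = 29.2% → TransGlobal
Overall: TransGlobal 726/2494 = 29.1%, Northern Air 448/2223 = 20.2% → TransGlobal
TransGlobal wins overall and in every route group — no reversal.

No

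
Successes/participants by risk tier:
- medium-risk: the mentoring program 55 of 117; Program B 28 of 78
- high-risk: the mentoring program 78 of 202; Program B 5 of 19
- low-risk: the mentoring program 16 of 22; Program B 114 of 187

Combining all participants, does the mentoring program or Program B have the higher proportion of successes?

Medium-risk: the mentoring program 55/117 = 47.0%, Program B 28/78 = 35.9% → the mentoring program
High-risk: the mentoring program 78/202 = 38.6%, Program B 5/19 = 26.3% → the mentoring program
Low-risk: the mentoring program 16/22 = 72.7%, Program B 114/187 = 61.0% → the mentoring program
Overall: the mentoring program 149/341 = 43.7%, Program B 147/284 = 51.8% → Program B
(The mentoring program wins every risk group but Program B wins overall — the mentoring program's participants skew toward the low-rate high-risk group.)

Program B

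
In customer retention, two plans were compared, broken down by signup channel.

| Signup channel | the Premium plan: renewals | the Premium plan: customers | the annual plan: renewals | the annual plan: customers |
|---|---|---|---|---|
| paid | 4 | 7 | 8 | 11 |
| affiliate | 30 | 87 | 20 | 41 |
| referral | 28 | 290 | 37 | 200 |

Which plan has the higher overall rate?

Paid: the Premium plan 4/7 = 57.1%, the annual plan 8/11 = 72.7% → the annual plan
Affiliate: the Premium plan 30/87 = 34.5%, the annual plan 20/41 = 48.8% → the annual plan
Referral: the Premium plan 28/290 = 9.7%, the annual plan 37/200 = 18.5% → the annual plan
Overall: the Premium plan 62/384 = 16.1%, the annual plan 65/252 = 25.8% → the annual plan

the annual plan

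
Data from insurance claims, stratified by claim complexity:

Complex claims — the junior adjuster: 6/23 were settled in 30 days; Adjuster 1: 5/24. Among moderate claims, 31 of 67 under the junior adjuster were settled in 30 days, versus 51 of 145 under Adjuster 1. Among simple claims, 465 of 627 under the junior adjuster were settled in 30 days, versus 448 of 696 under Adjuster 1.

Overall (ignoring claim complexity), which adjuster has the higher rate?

Complex: the junior adjuster 6/23 = 26.1%, Adjuster 1 5/24 = 20.8% → the junior adjuster
Moderate: the junior adjuster 31/67 = 46.3%, Adjuster 1 51/145 = 35.2% → the junior adjuster
Simple: the junior adjuster 465/627 = 74.2%, Adjuster 1 448/696 = 64.4% → the junior adjuster
Overall: the junior adjuster 502/717 = 70.0%, Adjuster 1 504/865 = 58.3% → the junior adjuster

the junior adjuster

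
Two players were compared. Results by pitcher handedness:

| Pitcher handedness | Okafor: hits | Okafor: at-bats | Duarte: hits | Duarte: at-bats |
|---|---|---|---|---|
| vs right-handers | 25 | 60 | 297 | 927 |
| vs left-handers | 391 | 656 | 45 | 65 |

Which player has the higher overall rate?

Vs right-handers: Okafor 25/60 = 41.7%, Duarte 297/927 = 32.0% → Okafor
Vs left-handers: Okafor 391/656 = 59.6%, Duarte 45/65 = 69.2% → Duarte
Overall: Okafor 416/716 = 58.1%, Duarte 342/992 = 34.5% → Okafor
(Neither sweeps every pitcher group, but Okafor has the higher pooled rate.)

Okafor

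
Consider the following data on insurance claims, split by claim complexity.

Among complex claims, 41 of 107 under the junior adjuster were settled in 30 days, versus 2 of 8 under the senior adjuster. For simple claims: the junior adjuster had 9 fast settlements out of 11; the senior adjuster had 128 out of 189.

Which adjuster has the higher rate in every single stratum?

Complex: the junior adjuster 41/107 = 38.3%, the senior adjuster 2/8 = 25.0% → the junior adjuster
Simple: the junior adjuster 9/11 = 81.8%, the senior adjuster 128/189 = 67.7% → the junior adjuster
The junior adjuster has the higher rate in both groups.

the junior adjuster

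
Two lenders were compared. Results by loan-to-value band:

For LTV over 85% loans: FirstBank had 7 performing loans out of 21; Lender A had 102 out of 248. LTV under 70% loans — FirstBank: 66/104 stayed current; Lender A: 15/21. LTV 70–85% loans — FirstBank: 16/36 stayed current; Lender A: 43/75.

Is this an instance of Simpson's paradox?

Yes

LTV over 85%: FirstBank 7/21 = 33.3%, Lender A 102/248 = 41.1% → Lender A
LTV under 70%: FirstBank 66/104 = 63.5%, Lender A 15/21 = 71.4% → Lender A
LTV 70–85%: FirstBank 16/36 = 44.4%, Lender A 43/75 = 57.3% → Lender A
Overall: FirstBank 89/161 = 55.3%, Lender A 160/344 = 46.5% → FirstBank
Lender A wins each loan-to-value group but FirstBank wins overall — the comparison reverses. Lender A's loans skew toward LTV over 85%, which has a lower base rate.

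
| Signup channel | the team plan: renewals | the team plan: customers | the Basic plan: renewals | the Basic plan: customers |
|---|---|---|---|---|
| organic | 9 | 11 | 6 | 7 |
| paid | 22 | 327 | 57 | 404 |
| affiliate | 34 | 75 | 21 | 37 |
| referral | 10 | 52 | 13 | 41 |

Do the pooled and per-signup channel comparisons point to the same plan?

Organic: the team plan 9/11 = 81.8%, the Basic plan 6/7 = 85.7% → the Basic plan
Paid: the team plan 22/327 = 6.7%, the Basic plan 57/404 = 14.1% → the Basic plan
Affiliate: the team plan 34/75 = 45.3%, the Basic plan 21/37 = 56.8% → the Basic plan
Referral: the team plan 10/52 = 19.2%, the Basic plan 13/41 = 31.7% → the Basic plan
Overall: the team plan 75/465 = 16.1%, the Basic plan 97/489 = 19.8% → the Basic plan
The Basic plan wins overall and in every signup group — no reversal.

Yes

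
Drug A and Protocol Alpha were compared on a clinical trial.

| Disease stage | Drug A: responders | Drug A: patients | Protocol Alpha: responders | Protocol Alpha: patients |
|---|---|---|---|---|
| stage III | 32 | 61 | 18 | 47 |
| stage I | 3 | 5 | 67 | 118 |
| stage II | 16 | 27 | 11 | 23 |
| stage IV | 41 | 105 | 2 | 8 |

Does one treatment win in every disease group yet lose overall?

Yes

Stage III: Drug A 32/61 = 52.5%, Protocol Alpha 18/47 = 38.3% → Drug A
Stage I: Drug A 3/5 = 60.0%, Protocol Alpha 67/118 = 56.8% → Drug A
Stage II: Drug A 16/27 = 59.3%, Protocol Alpha 11/23 = 47.8% → Drug A
Stage IV: Drug A 41/105 = 39.0%, Protocol Alpha 2/8 = 25.0% → Drug A
Overall: Drug A 92/198 = 46.5%, Protocol Alpha 98/196 = 50.0% → Protocol Alpha
Drug A wins each disease group but Protocol Alpha wins overall — the comparison reverses. Drug A's patients skew toward stage IV, which has a lower base rate.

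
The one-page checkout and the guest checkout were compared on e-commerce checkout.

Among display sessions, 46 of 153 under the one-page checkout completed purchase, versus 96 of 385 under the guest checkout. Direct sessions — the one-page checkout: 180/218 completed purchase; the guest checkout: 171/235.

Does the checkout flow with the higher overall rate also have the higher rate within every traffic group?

Display: the one-page checkout 46/153 = 30.1%, the guest checkout 96/385 = 24.9% → the one-page checkout
Direct: the one-page checkout 180/218 = 82.6%, the guest checkout 171/235 = 72.8% → the one-page checkout
Overall: the one-page checkout 226/371 = 60.9%, the guest checkout 267/620 = 43.1% → the one-page checkout
The one-page checkout wins overall and in every traffic group — no reversal.

Yes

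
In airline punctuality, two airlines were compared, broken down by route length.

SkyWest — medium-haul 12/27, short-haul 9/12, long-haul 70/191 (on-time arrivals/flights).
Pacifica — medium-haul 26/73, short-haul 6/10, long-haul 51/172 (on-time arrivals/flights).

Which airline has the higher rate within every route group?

SkyWest

Medium-haul: SkyWest 12/27 = 44.4%, Pacifica 26/73 = 35.6% → SkyWest
Short-haul: SkyWest 9/12 = 75.0%, Pacifica 6/10 = 60.0% → SkyWest
Long-haul: SkyWest 70/191 = 36.6%, Pacifica 51/172 = 29.7% → SkyWest
SkyWest has the higher rate in all 3 groups.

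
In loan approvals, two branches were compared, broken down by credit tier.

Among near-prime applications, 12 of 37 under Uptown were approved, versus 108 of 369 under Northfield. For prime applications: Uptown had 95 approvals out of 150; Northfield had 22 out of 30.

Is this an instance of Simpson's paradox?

No

Near-prime: Uptown 12/37 = 32.4%, Northfield 108/369 = 29.3% → Uptown
Prime: Uptown 95/150 = 63.3%, Northfield 22/30 = 73.3% → Northfield
Overall: Uptown 107/187 = 57.2%, Northfield 130/399 = 32.6% → Uptown
Neither sweeps: Uptown wins 1 of 2 groups, Northfield wins 1. Uptown wins overall but not every group — no Simpson reversal.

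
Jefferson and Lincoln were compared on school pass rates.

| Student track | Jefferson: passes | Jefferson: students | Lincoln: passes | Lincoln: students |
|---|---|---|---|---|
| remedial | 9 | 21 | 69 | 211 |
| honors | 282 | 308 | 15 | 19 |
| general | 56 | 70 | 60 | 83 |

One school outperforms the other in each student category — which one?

Jefferson

Remedial: Jefferson 9/21 = 42.9%, Lincoln 69/211 = 32.7% → Jefferson
Honors: Jefferson 282/308 = 91.6%, Lincoln 15/19 = 78.9% → Jefferson
General: Jefferson 56/70 = 80.0%, Lincoln 60/83 = 72.3% → Jefferson
Jefferson has the higher rate in all 3 groups.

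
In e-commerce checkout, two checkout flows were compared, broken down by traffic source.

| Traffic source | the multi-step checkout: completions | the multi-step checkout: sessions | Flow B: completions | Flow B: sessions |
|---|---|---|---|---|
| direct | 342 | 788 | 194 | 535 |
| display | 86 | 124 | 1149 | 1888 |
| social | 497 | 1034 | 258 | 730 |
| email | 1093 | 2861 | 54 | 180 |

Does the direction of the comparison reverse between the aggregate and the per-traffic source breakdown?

Direct: the multi-step checkout 342/788 = 43.4%, Flow B 194/535 = 36.3% → the multi-step checkout
Display: the multi-step checkout 86/124 = 69.4%, Flow B 1149/1888 = 60.9% → the multi-step checkout
Social: the multi-step checkout 497/1034 = 48.1%, Flow B 258/730 = 35.3% → the multi-step checkout
Email: the multi-step checkout 1093/2861 = 38.2%, Flow B 54/180 = 30.0% → the multi-step checkout
Overall: the multi-step checkout 2018/4807 = 42.0%, Flow B 1655/3333 = 49.7% → Flow B
The multi-step checkout wins each traffic group but Flow B wins overall — the comparison reverses. The multi-step checkout's sessions skew toward email, which has a lower base rate.

Yes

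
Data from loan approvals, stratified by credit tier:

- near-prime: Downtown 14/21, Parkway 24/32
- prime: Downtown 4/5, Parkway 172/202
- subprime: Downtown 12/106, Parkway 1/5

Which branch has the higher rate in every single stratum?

Near-prime: Downtown 14/21 = 66.7%, Parkway 24/32 = 75.0% → Parkway
Prime: Downtown 4/5 = 80.0%, Parkway 172/202 = 85.1% → Parkway
Subprime: Downtown 12/106 = 11.3%, Parkway 1/5 = 20.0% → Parkway
Parkway has the higher rate in all 3 groups.

Parkway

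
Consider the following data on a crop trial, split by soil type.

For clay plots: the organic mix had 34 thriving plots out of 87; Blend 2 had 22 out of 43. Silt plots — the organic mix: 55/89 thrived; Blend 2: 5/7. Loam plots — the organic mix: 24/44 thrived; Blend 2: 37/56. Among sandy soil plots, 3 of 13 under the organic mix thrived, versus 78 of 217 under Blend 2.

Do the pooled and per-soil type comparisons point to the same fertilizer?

Clay: the organic mix 34/87 = 39.1%, Blend 2 22/43 = 51.2% → Blend 2
Silt: the organic mix 55/89 = 61.8%, Blend 2 5/7 = 71.4% → Blend 2
Loam: the organic mix 24/44 = 54.5%, Blend 2 37/56 = 66.1% → Blend 2
Sandy soil: the organic mix 3/13 = 23.1%, Blend 2 78/217 = 35.9% → Blend 2
Overall: the organic mix 116/233 = 49.8%, Blend 2 142/323 = 44.0% → the organic mix
Blend 2 wins each soil group but the organic mix wins overall — the comparison reverses. Blend 2's plots skew toward sandy soil, which has a lower base rate.

No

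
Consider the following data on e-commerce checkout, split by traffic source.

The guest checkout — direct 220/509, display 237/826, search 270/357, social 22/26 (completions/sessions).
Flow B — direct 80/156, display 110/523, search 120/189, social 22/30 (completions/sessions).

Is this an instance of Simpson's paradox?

No

Direct: the guest checkout 220/509 = 43.2%, Flow B 80/156 = 51.3% → Flow B
Display: the guest checkout 237/826 = 28.7%, Flow B 110/523 = 21.0% → the guest checkout
Search: the guest checkout 270/357 = 75.6%, Flow B 120/189 = 63.5% → the guest checkout
Social: the guest checkout 22/26 = 84.6%, Flow B 22/30 = 73.3% → the guest checkout
Overall: the guest checkout 749/1718 = 43.6%, Flow B 332/898 = 37.0% → the guest checkout
Neither sweeps: the guest checkout wins 3 of 4 groups, Flow B wins 1. The guest checkout wins overall but not every group — no Simpson reversal.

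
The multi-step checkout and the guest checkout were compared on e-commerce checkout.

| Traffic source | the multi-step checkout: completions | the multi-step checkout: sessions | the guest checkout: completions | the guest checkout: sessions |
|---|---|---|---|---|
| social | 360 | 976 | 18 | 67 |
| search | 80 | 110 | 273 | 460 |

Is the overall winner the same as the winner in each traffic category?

No

Social: the multi-step checkout 360/976 = 36.9%, the guest checkout 18/67 = 26.9% → the multi-step checkout
Search: the multi-step checkout 80/110 = 72.7%, the guest checkout 273/460 = 59.3% → the multi-step checkout
Overall: the multi-step checkout 440/1086 = 40.5%, the guest checkout 291/527 = 55.2% → the guest checkout
The multi-step checkout wins each traffic group but the guest checkout wins overall — the comparison reverses. The multi-step checkout's sessions skew toward social, which has a lower base rate.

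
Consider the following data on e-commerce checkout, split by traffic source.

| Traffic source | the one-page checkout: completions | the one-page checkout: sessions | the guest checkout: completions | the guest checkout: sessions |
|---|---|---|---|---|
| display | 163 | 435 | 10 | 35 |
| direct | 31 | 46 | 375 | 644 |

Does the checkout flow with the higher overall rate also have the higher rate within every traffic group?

No

Display: the one-page checkout 163/435 = 37.5%, the guest checkout 10/35 = 28.6% → the one-page checkout
Direct: the one-page checkout 31/46 = 67.4%, the guest checkout 375/644 = 58.2% → the one-page checkout
Overall: the one-page checkout 194/481 = 40.3%, the guest checkout 385/679 = 56.7% → the guest checkout
The one-page checkout wins each traffic group but the guest checkout wins overall — the comparison reverses. The one-page checkout's sessions skew toward display, which has a lower base rate.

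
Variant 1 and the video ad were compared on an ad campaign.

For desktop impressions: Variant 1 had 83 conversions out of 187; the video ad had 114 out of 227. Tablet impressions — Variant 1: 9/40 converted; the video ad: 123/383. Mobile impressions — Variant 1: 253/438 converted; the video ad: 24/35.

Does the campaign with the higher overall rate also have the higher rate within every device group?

Desktop: Variant 1 83/187 = 44.4%, the video ad 114/227 = 50.2% → the video ad
Tablet: Variant 1 9/40 = 22.5%, the video ad 123/383 = 32.1% → the video ad
Mobile: Variant 1 253/438 = 57.8%, the video ad 24/35 = 68.6% → the video ad
Overall: Variant 1 345/665 = 51.9%, the video ad 261/645 = 40.5% → Variant 1
The video ad wins each device group but Variant 1 wins overall — the comparison reverses. The video ad's impressions skew toward tablet, which has a lower base rate.

No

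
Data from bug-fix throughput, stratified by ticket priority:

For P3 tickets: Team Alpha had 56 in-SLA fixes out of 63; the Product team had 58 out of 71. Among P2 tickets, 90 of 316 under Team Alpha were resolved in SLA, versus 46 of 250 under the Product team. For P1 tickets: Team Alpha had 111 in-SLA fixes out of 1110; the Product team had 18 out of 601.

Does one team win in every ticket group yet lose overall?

P3: Team Alpha 56/63 = 88.9%, the Product team 58/71 = 81.7% → Team Alpha
P2: Team Alpha 90/316 = 28.5%, the Product team 46/250 = 18.4% → Team Alpha
P1: Team Alpha 111/1110 = 10.0%, the Product team 18/601 = 3.0% → Team Alpha
Overall: Team Alpha 257/1489 = 17.3%, the Product team 122/922 = 13.2% → Team Alpha
Team Alpha wins overall and in every ticket group — no reversal.

No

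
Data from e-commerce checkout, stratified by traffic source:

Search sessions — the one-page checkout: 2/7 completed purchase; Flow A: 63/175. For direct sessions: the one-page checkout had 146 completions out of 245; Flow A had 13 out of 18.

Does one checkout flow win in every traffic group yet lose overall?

Search: the one-page checkout 2/7 = 28.6%, Flow A 63/175 = 36.0% → Flow A
Direct: the one-page checkout 146/245 = 59.6%, Flow A 13/18 = 72.2% → Flow A
Overall: the one-page checkout 148/252 = 58.7%, Flow A 76/193 = 39.4% → the one-page checkout
Flow A wins each traffic group but the one-page checkout wins overall — the comparison reverses. Flow A's sessions skew toward search, which has a lower base rate.

Yes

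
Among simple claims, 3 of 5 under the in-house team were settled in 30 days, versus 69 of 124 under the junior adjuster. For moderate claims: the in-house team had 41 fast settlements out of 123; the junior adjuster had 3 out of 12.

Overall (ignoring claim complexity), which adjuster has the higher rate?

the junior adjuster

Simple: the in-house team 3/5 = 60.0%, the junior adjuster 69/124 = 55.6% → the in-house team
Moderate: the in-house team 41/123 = 33.3%, the junior adjuster 3/12 = 25.0% → the in-house team
Overall: the in-house team 44/128 = 34.4%, the junior adjuster 72/136 = 52.9% → the junior adjuster
(The in-house team wins every claim group but the junior adjuster wins overall — the in-house team's claims skew toward the low-rate moderate group.)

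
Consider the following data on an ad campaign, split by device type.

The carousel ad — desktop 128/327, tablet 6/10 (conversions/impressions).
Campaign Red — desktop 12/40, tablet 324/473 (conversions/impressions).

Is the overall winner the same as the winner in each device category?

Desktop: the carousel ad 128/327 = 39.1%, Campaign Red 12/40 = 30.0% → the carousel ad
Tablet: the carousel ad 6/10 = 60.0%, Campaign Red 324/473 = 68.5% → Campaign Red
Overall: the carousel ad 134/337 = 39.8%, Campaign Red 336/513 = 65.5% → Campaign Red
Neither sweeps: the carousel ad wins 1 of 2 groups, Campaign Red wins 1. Campaign Red wins overall but not every group — no Simpson reversal.

No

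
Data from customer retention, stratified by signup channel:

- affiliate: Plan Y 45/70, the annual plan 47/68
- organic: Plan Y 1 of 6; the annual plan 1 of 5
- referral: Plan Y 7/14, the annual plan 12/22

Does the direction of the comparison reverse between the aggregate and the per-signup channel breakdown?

Affiliate: Plan Y 45/70 = 64.3%, the annual plan 47/68 = 69.1% → the annual plan
Organic: Plan Y 1/6 = 16.7%, the annual plan 1/5 = 20.0% → the annual plan
Referral: Plan Y 7/14 = 50.0%, the annual plan 12/22 = 54.5% → the annual plan
Overall: Plan Y 53/90 = 58.9%, the annual plan 60/95 = 63.2% → the annual plan
The annual plan wins overall and in every signup group — no reversal.

No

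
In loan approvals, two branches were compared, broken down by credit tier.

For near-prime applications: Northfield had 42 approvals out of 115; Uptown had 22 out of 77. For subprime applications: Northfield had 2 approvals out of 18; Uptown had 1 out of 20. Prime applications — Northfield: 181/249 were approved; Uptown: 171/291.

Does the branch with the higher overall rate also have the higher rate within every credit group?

Yes

Near-prime: Northfield 42/115 = 36.5%, Uptown 22/77 = 28.6% → Northfield
Subprime: Northfield 2/18 = 11.1%, Uptown 1/20 = 5.0% → Northfield
Prime: Northfield 181/249 = 72.7%, Uptown 171/291 = 58.8% → Northfield
Overall: Northfield 225/382 = 58.9%, Uptown 194/388 = 50.0% → Northfield
Northfield wins overall and in every credit group — no reversal.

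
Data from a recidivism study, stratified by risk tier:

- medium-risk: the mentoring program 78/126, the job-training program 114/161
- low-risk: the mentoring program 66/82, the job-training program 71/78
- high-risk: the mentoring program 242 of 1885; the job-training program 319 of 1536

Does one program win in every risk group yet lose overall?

Medium-risk: the mentoring program 78/126 = 61.9%, the job-training program 114/161 = 70.8% → the job-training program
Low-risk: the mentoring program 66/82 = 80.5%, the job-training program 71/78 = 91.0% → the job-training program
High-risk: the mentoring program 242/1885 = 12.8%, the job-training program 319/1536 = 20.8% → the job-training program
Overall: the mentoring program 386/2093 = 18.4%, the job-training program 504/1775 = 28.4% → the job-training program
The job-training program wins overall and in every risk group — no reversal.

No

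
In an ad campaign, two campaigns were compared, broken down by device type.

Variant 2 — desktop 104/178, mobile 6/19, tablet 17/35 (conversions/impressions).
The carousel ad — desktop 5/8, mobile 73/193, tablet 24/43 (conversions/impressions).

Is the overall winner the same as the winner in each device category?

Desktop: Variant 2 104/178 = 58.4%, the carousel ad 5/8 = 62.5% → the carousel ad
Mobile: Variant 2 6/19 = 31.6%, the carousel ad 73/193 = 37.8% → the carousel ad
Tablet: Variant 2 17/35 = 48.6%, the carousel ad 24/43 = 55.8% → the carousel ad
Overall: Variant 2 127/232 = 54.7%, the carousel ad 102/244 = 41.8% → Variant 2
The carousel ad wins each device group but Variant 2 wins overall — the comparison reverses. The carousel ad's impressions skew toward mobile, which has a lower base rate.

No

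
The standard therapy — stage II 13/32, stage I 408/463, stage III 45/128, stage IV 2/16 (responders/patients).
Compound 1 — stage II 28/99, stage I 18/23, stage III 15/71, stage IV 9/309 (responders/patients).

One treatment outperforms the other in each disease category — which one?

the standard therapy

Stage II: the standard therapy 13/32 = 40.6%, Compound 1 28/99 = 28.3% → the standard therapy
Stage I: the standard therapy 408/463 = 88.1%, Compound 1 18/23 = 78.3% → the standard therapy
Stage III: the standard therapy 45/128 = 35.2%, Compound 1 15/71 = 21.1% → the standard therapy
Stage IV: the standard therapy 2/16 = 12.5%, Compound 1 9/309 = 2.9% → the standard therapy
The standard therapy has the higher rate in all 4 groups.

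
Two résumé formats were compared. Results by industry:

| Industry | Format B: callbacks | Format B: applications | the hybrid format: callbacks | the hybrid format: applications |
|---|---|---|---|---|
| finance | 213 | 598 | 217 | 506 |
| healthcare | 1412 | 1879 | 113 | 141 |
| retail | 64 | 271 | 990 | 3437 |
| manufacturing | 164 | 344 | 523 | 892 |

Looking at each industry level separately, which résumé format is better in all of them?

Finance: Format B 213/598 = 35.6%, the hybrid format 217/506 = 42.9% → the hybrid format
Healthcare: Format B 1412/1879 = 75.1%, the hybrid format 113/141 = 80.1% → the hybrid format
Retail: Format B 64/271 = 23.6%, the hybrid format 990/3437 = 28.8% → the hybrid format
Manufacturing: Format B 164/344 = 47.7%, the hybrid format 523/892 = 58.6% → the hybrid format
The hybrid format has the higher rate in all 4 groups.

the hybrid format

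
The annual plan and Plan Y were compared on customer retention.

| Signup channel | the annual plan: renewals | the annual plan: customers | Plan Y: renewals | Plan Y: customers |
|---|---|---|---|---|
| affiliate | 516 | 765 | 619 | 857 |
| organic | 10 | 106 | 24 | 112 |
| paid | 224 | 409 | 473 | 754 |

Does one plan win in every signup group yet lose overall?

No

Affiliate: the annual plan 516/765 = 67.5%, Plan Y 619/857 = 72.2% → Plan Y
Organic: the annual plan 10/106 = 9.4%, Plan Y 24/112 = 21.4% → Plan Y
Paid: the annual plan 224/409 = 54.8%, Plan Y 473/754 = 62.7% → Plan Y
Overall: the annual plan 750/1280 = 58.6%, Plan Y 1116/1723 = 64.8% → Plan Y
Plan Y wins overall and in every signup group — no reversal.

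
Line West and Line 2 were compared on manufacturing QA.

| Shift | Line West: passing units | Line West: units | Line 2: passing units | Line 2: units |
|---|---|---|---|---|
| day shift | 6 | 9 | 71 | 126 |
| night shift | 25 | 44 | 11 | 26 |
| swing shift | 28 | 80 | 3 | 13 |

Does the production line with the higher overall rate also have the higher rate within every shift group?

Day shift: Line West 6/9 = 66.7%, Line 2 71/126 = 56.3% → Line West
Night shift: Line West 25/44 = 56.8%, Line 2 11/26 = 42.3% → Line West
Swing shift: Line West 28/80 = 35.0%, Line 2 3/13 = 23.1% → Line West
Overall: Line West 59/133 = 44.4%, Line 2 85/165 = 51.5% → Line 2
Line West wins each shift group but Line 2 wins overall — the comparison reverses. Line West's units skew toward swing shift, which has a lower base rate.

No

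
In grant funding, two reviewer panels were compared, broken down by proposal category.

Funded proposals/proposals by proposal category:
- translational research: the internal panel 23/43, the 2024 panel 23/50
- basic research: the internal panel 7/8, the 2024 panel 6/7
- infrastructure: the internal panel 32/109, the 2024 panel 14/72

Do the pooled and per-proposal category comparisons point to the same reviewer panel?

Translational research: the internal panel 23/43 = 53.5%, the 2024 panel 23/50 = 46.0% → the internal panel
Basic research: the internal panel 7/8 = 87.5%, the 2024 panel 6/7 = 85.7% → the internal panel
Infrastructure: the internal panel 32/109 = 29.4%, the 2024 panel 14/72 = 19.4% → the internal panel
Overall: the internal panel 62/160 = 38.8%, the 2024 panel 43/129 = 33.3% → the internal panel
The internal panel wins overall and in every proposal group — no reversal.

Yes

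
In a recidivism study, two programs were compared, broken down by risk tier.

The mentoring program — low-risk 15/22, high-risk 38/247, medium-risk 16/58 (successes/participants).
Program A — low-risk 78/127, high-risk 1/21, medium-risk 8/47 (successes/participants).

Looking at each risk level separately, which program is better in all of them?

Low-risk: the mentoring program 15/22 = 68.2%, Program A 78/127 = 61.4% → the mentoring program
High-risk: the mentoring program 38/247 = 15.4%, Program A 1/21 = 4.8% → the mentoring program
Medium-risk: the mentoring program 16/58 = 27.6%, Program A 8/47 = 17.0% → the mentoring program
The mentoring program has the higher rate in all 3 groups.

the mentoring program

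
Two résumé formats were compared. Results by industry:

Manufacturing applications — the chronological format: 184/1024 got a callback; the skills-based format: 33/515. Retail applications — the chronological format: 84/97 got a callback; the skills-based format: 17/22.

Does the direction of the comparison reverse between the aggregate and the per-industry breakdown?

No

Manufacturing: the chronological format 184/1024 = 18.0%, the skills-based format 33/515 = 6.4% → the chronological format
Retail: the chronological format 84/97 = 86.6%, the skills-based format 17/22 = 77.3% → the chronological format
Overall: the chronological format 268/1121 = 23.9%, the skills-based format 50/537 = 9.3% → the chronological format
The chronological format wins overall and in every industry group — no reversal.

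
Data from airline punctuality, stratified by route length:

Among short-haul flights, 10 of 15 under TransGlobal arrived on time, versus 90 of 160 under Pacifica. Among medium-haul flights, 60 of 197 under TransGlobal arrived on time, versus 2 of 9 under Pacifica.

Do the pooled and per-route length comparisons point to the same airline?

Short-haul: TransGlobal 10/15 = 66.7%, Pacifica 90/160 = 56.2% → TransGlobal
Medium-haul: TransGlobal 60/197 = 30.5%, Pacifica 2/9 = 22.2% → TransGlobal
Overall: TransGlobal 70/212 = 33.0%, Pacifica 92/169 = 54.4% → Pacifica
TransGlobal wins each route group but Pacifica wins overall — the comparison reverses. TransGlobal's flights skew toward medium-haul, which has a lower base rate.

No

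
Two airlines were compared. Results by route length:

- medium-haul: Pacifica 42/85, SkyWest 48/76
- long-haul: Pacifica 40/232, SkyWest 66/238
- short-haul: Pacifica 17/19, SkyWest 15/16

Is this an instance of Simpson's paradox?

Medium-haul: Pacifica 42/85 = 49.4%, SkyWest 48/76 = 63.2% → SkyWest
Long-haul: Pacifica 40/232 = 17.2%, SkyWest 66/238 = 27.7% → SkyWest
Short-haul: Pacifica 17/19 = 89.5%, SkyWest 15/16 = 93.8% → SkyWest
Overall: Pacifica 99/336 = 29.5%, SkyWest 129/330 = 39.1% → SkyWest
SkyWest wins overall and in every route group — no reversal.

No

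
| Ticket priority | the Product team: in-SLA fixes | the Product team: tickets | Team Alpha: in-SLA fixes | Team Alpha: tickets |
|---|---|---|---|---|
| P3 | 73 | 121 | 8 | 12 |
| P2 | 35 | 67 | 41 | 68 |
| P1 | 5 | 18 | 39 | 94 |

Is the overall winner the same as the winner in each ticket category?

No

P3: the Product team 73/121 = 60.3%, Team Alpha 8/12 = 66.7% → Team Alpha
P2: the Product team 35/67 = 52.2%, Team Alpha 41/68 = 60.3% → Team Alpha
P1: the Product team 5/18 = 27.8%, Team Alpha 39/94 = 41.5% → Team Alpha
Overall: the Product team 113/206 = 54.9%, Team Alpha 88/174 = 50.6% → the Product team
Team Alpha wins each ticket group but the Product team wins overall — the comparison reverses. Team Alpha's tickets skew toward P1, which has a lower base rate.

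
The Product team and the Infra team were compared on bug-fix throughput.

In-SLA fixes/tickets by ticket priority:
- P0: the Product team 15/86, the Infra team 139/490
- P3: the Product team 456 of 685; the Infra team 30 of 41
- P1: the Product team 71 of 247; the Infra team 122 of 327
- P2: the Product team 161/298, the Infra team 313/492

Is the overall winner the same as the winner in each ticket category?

P0: the Product team 15/86 = 17.4%, the Infra team 139/490 = 28.4% → the Infra team
P3: the Product team 456/685 = 66.6%, the Infra team 30/41 = 73.2% → the Infra team
P1: the Product team 71/247 = 28.7%, the Infra team 122/327 = 37.3% → the Infra team
P2: the Product team 161/298 = 54.0%, the Infra team 313/492 = 63.6% → the Infra team
Overall: the Product team 703/1316 = 53.4%, the Infra team 604/1350 = 44.7% → the Product team
The Infra team wins each ticket group but the Product team wins overall — the comparison reverses. The Infra team's tickets skew toward P0, which has a lower base rate.

No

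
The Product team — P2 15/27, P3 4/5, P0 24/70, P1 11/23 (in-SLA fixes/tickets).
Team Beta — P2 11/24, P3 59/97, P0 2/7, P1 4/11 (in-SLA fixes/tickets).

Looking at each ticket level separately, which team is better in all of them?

P2: the Product team 15/27 = 55.6%, Team Beta 11/24 = 45.8% → the Product team
P3: the Product team 4/5 = 80.0%, Team Beta 59/97 = 60.8% → the Product team
P0: the Product team 24/70 = 34.3%, Team Beta 2/7 = 28.6% → the Product team
P1: the Product team 11/23 = 47.8%, Team Beta 4/11 = 36.4% → the Product team
The Product team has the higher rate in all 4 groups.

the Product team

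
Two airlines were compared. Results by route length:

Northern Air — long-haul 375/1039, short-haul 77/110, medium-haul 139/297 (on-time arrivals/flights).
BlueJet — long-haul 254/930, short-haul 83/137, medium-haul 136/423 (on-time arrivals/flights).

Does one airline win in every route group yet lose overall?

Long-haul: Northern Air 375/1039 = 36.1%, BlueJet 254/930 = 27.3% → Northern Air
Short-haul: Northern Air 77/110 = 70.0%, BlueJet 83/137 = 60.6% → Northern Air
Medium-haul: Northern Air 139/297 = 46.8%, BlueJet 136/423 = 32.2% → Northern Air
Overall: Northern Air 591/1446 = 40.9%, BlueJet 473/1490 = 31.7% → Northern Air
Northern Air wins overall and in every route group — no reversal.

No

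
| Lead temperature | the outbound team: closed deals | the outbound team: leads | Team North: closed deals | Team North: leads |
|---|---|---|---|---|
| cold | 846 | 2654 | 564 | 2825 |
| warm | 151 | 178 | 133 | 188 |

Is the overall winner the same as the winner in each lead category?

Yes

Cold: the outbound team 846/2654 = 31.9%, Team North 564/2825 = 20.0% → the outbound team
Warm: the outbound team 151/178 = 84.8%, Team North 133/188 = 70.7% → the outbound team
Overall: the outbound team 997/2832 = 35.2%, Team North 697/3013 = 23.1% → the outbound team
The outbound team wins overall and in every lead group — no reversal.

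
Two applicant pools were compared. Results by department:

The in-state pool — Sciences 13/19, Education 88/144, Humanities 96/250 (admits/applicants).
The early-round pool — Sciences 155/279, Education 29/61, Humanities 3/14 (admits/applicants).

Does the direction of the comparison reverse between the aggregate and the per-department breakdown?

Sciences: the in-state pool 13/19 = 68.4%, the early-round pool 155/279 = 55.6% → the in-state pool
Education: the in-state pool 88/144 = 61.1%, the early-round pool 29/61 = 47.5% → the in-state pool
Humanities: the in-state pool 96/250 = 38.4%, the early-round pool 3/14 = 21.4% → the in-state pool
Overall: the in-state pool 197/413 = 47.7%, the early-round pool 187/354 = 52.8% → the early-round pool
The in-state pool wins each department group but the early-round pool wins overall — the comparison reverses. The in-state pool's applicants skew toward Humanities, which has a lower base rate.

Yes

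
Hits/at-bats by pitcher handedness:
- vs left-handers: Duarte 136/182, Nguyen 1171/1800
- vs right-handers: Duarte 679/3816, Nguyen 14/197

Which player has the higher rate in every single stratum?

Duarte

Vs left-handers: Duarte 136/182 = 74.7%, Nguyen 1171/1800 = 65.1% → Duarte
Vs right-handers: Duarte 679/3816 = 17.8%, Nguyen 14/197 = 7.1% → Duarte
Duarte has the higher rate in both groups.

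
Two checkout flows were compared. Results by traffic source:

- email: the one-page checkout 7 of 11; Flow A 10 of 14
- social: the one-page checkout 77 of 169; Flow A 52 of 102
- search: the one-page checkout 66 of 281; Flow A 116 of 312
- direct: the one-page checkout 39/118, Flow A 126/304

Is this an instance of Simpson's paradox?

No

Email: the one-page checkout 7/11 = 63.6%, Flow A 10/14 = 71.4% → Flow A
Social: the one-page checkout 77/169 = 45.6%, Flow A 52/102 = 51.0% → Flow A
Search: the one-page checkout 66/281 = 23.5%, Flow A 116/312 = 37.2% → Flow A
Direct: the one-page checkout 39/118 = 33.1%, Flow A 126/304 = 41.4% → Flow A
Overall: the one-page checkout 189/579 = 32.6%, Flow A 304/732 = 41.5% → Flow A
Flow A wins overall and in every traffic group — no reversal.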